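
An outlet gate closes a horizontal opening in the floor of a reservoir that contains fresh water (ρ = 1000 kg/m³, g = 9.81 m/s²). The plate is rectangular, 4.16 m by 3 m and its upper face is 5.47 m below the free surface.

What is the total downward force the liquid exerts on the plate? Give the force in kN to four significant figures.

γ = ρg = 1000 × 9.81 = 9810 N/m³ = 9.81 kN/m³.
The plate is horizontal, so pressure is uniform at p = γ·h = 9.81 × 5.47 = 53.6607 kN/m².
A = 4.16 × 3 = 12.48 m².
F = p·A = 53.6607 × 12.48 = 669.686 kN.

F ≈ 669.7 kN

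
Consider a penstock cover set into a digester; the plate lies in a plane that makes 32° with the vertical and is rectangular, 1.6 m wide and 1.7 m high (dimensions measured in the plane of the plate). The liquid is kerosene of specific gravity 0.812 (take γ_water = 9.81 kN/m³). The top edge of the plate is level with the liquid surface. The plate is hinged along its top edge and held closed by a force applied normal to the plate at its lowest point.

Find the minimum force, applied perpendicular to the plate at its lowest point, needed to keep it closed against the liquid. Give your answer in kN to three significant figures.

γ = 0.812 × 9.81 = 7.96572 kN/m³.
The plate makes 32° with the vertical, i.e. θ = 90° − 32° = 58° to the horizontal. Measuring y along the incline from the free-surface line, vertical depth h = y·sinθ with sinθ = 0.848048.
The centroid lies 1.7/2 = 0.85 m below the top edge, so y_c = 0.85 m and h_c = 0.85 × 0.848048 = 0.720841 m.
A = 1.6 × 1.7 = 2.72 m².
Resultant F = γ·h_c·A = 7.96572 × 0.720841 × 2.72 = 15.6183 kN.
I_c = b·h³/12 = 1.6 × 1.7³/12 = 0.655067 m⁴.
Centre of pressure: y_p = y_c + I_c/(y_c·A) = 0.85 + 0.655067/(0.85 × 2.72) = 0.85 + 0.283333 = 1.13333 m along the plane.
The resultant acts 0.85 + 0.283333 = 1.13333 m (along the plate) below the hinge at the top edge, so the moment about the hinge is M = F × 1.13333 = 15.6183 × 1.13333 = 17.7007 kN·m.
A normal force at the bottom, 1.7 m from the hinge, must supply this moment: P = 17.7007/1.7 = 10.4122 kN.

P ≈ 10.4 kN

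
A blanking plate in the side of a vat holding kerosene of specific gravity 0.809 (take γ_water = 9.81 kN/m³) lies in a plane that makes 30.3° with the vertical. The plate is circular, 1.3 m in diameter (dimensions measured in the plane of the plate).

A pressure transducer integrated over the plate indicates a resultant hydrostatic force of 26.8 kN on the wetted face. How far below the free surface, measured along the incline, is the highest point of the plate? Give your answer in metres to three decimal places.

γ = 0.809 × 9.81 = 7.93629 kN/m³.
A = π(0.65)² = 1.32732 m².
From F = γ·h_c·A, the centroid depth is h_c = 26.8/(7.93629 × 1.32732) = 2.54414 m.
The plate makes 30.3° with the vertical, i.e. θ = 90° − 30.3° = 59.7° to the horizontal. Measuring y along the incline from the free-surface line, vertical depth h = y·sinθ with sinθ = 0.863396.
Along the incline, y_c = h_c/sinθ = 2.54414/0.863396 = 2.94667 m.
The centroid is at the centre, 0.65 m below the top of the plate, so the highest point sits at y_top = 2.94667 − 0.65 = 2.29667 m along the incline.

y_top ≈ 2.297 m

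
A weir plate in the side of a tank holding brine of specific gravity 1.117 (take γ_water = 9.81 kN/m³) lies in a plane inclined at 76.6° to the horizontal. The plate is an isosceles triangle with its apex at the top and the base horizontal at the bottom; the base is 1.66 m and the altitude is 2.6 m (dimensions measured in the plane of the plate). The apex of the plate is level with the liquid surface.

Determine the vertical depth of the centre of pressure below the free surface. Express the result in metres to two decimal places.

h_p = 1.90 m

γ = 1.117 × 9.81 = 10.95777 kN/m³.
Let θ = 76.6° be the plate's angle to the horizontal; measure y along the incline from where the plane meets the free surface. Vertical depth h = y·sinθ with sinθ = 0.972776.
With the apex up, the centroid sits 2h/3 = 2 × 2.6/3 = 1.73333 m below the apex, so y_c = 1.73333 m and h_c = 1.73333 × 0.972776 = 1.68614 m.
A = ½ × 1.66 × 2.6 = 2.158 m².
Resultant F = γ·h_c·A = 10.95777 × 1.68614 × 2.158 = 39.8719 kN.
I_c = b·h³/36 = 1.66 × 2.6³/36 = 0.810449 m⁴.
Centre of pressure: y_p = y_c + I_c/(y_c·A) = 1.73333 + 0.810449/(1.73333 × 2.158) = 1.73333 + 0.216667 = 1.95 m along the plane.
Vertically, h_p = y_p·sinθ = 1.95 × 0.972776 = 1.89691 m.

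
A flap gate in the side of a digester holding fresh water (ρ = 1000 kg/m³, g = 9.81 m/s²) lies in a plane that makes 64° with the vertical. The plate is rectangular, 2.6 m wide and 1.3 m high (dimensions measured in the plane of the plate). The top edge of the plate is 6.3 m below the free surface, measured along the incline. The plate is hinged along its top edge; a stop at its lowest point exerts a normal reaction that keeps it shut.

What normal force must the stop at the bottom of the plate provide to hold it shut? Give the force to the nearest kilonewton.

γ = ρg = 1000 × 9.81 = 9810 N/m³ = 9.81 kN/m³.
The plate makes 64° with the vertical, i.e. θ = 90° − 64° = 26° to the horizontal. Measuring y along the incline from the free-surface line, vertical depth h = y·sinθ with sinθ = 0.438371.
The centroid lies 1.3/2 = 0.65 m below the top edge, so y_c = 6.3 + 0.65 = 6.95 m and h_c = 6.95 × 0.438371 = 3.04668 m.
A = 2.6 × 1.3 = 3.38 m².
Resultant F = γ·h_c·A = 9.81 × 3.04668 × 3.38 = 101.021 kN.
I_c = b·h³/12 = 2.6 × 1.3³/12 = 0.476017 m⁴.
Centre of pressure: y_p = y_c + I_c/(y_c·A) = 6.95 + 0.476017/(6.95 × 3.38) = 6.95 + 0.0202638 = 6.97026 m along the plane.
The resultant acts 0.65 + 0.0202638 = 0.670264 m (along the plate) below the hinge at the top edge, so the moment about the hinge is M = F × 0.670264 = 101.021 × 0.670264 = 67.7107 kN·m.
A normal force at the bottom, 1.3 m from the hinge, must supply this moment: P = 67.7107/1.3 = 52.0852 kN.

P ≈ 52 kN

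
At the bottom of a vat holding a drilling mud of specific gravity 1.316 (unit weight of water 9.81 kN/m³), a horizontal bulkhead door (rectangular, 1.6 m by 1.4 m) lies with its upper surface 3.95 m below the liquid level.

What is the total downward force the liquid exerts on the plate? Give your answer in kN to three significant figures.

F ≈ 114 kN

γ = 1.316 × 9.81 = 12.90996 kN/m³.
The plate is horizontal, so pressure is uniform at p = γ·h = 12.90996 × 3.95 = 50.9943 kN/m².
A = 1.6 × 1.4 = 2.24 m².
F = p·A = 50.9943 × 2.24 = 114.227 kN.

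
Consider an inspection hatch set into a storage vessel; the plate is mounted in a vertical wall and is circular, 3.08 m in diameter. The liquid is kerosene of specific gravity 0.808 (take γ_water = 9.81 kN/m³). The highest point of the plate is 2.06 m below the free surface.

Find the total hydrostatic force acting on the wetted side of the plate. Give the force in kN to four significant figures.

γ = 0.808 × 9.81 = 7.92648 kN/m³.
The centroid is at the centre, 1.54 m below the top of the plate, so the centroid depth is h_c = 2.06 + 1.54 = 3.6 m.
A = π(1.54)² = 7.4506 m².
Resultant F = γ·h_c·A = 7.92648 × 3.6 × 7.4506 = 212.605 kN.

F ≈ 212.6 kN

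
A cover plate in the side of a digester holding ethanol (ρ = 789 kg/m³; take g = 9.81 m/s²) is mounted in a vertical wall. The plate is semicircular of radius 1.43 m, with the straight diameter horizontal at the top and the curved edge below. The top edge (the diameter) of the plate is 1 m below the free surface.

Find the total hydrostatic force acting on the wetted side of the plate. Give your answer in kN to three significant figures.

F ≈ 40.0 kN

γ = ρg = 789 × 9.81 / 1000 = 7.74009 kN/m³.
The centroid of a semicircle lies 4r/(3π) = 0.606911 m from the diameter, here below the top edge, so the centroid depth is h_c = 1 + 0.606911 = 1.60691 m.
A = πr²/2 = π × 1.43²/2 = 3.21212 m².
Resultant F = γ·h_c·A = 7.74009 × 1.60691 × 3.21212 = 39.9512 kN.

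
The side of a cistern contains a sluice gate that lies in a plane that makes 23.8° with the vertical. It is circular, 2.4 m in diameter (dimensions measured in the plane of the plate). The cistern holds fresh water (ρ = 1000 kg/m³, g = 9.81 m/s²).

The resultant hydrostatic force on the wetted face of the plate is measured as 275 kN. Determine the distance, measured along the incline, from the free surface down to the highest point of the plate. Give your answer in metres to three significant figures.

γ = ρg = 1000 × 9.81 = 9810 N/m³ = 9.81 kN/m³.
A = π(1.2)² = 4.52389 m².
From F = γ·h_c·A, the centroid depth is h_c = 275/(9.81 × 4.52389) = 6.19657 m.
The plate makes 23.8° with the vertical, i.e. θ = 90° − 23.8° = 66.2° to the horizontal. Measuring y along the incline from the free-surface line, vertical depth h = y·sinθ with sinθ = 0.914960.
Along the incline, y_c = h_c/sinθ = 6.19657/0.914960 = 6.7725 m.
The centroid is at the centre, 1.2 m below the top of the plate, so the highest point sits at y_top = 6.7725 − 1.2 = 5.5725 m along the incline.

y_top ≈ 5.57 m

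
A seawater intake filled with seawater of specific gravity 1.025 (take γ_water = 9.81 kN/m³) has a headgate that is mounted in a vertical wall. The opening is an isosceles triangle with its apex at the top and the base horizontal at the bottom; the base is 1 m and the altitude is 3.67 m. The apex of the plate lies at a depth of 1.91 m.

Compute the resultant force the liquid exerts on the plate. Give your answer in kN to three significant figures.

F ≈ 80.4 kN

γ = 1.025 × 9.81 = 10.05525 kN/m³.
With the apex up, the centroid sits 2h/3 = 2 × 3.67/3 = 2.44667 m below the apex, so the centroid depth is h_c = 1.91 + 2.44667 = 4.35667 m.
A = ½ × 1 × 3.67 = 1.835 m².
Resultant F = γ·h_c·A = 10.05525 × 4.35667 × 1.835 = 80.3866 kN.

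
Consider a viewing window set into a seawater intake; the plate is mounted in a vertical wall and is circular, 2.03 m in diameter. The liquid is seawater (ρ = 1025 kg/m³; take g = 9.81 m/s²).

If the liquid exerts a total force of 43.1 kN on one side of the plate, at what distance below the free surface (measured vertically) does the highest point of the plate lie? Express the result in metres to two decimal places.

d_top ≈ 0.31 m

γ = ρg = 1025 × 9.81 / 1000 = 10.05525 kN/m³.
A = π(1.015)² = 3.23655 m².
From F = γ·h_c·A, the centroid depth is h_c = 43.1/(10.05525 × 3.23655) = 1.32435 m.
The centroid is at the centre, 1.015 m below the top of the plate, so the highest point sits at h_top = 1.32435 − 1.015 = 0.30935 m below the surface.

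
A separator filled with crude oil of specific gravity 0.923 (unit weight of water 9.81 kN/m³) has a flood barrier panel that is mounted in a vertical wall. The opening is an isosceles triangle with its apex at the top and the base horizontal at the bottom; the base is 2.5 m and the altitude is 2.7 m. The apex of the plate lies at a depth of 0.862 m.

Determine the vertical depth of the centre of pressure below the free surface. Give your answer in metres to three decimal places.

γ = 0.923 × 9.81 = 9.05463 kN/m³.
With the apex up, the centroid sits 2h/3 = 2 × 2.7/3 = 1.8 m below the apex, so the centroid depth is h_c = 0.862 + 1.8 = 2.662 m.
A = ½ × 2.5 × 2.7 = 3.375 m².
Resultant F = γ·h_c·A = 9.05463 × 2.662 × 3.375 = 81.3491 kN.
I_c = b·h³/36 = 2.5 × 2.7³/36 = 1.36688 m⁴.
Centre of pressure: y_p = y_c + I_c/(y_c·A) = 2.662 + 1.36688/(2.662 × 3.375) = 2.662 + 0.152142 = 2.81414 m along the plane.

h_p = 2.814 m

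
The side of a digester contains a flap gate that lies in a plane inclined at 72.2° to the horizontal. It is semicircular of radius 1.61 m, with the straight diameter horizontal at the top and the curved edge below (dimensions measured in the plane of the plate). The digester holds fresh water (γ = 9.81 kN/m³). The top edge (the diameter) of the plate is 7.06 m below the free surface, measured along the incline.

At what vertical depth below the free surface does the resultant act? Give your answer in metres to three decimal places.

γ = 9.81 kN/m³.
Let θ = 72.2° be the plate's angle to the horizontal; measure y along the incline from where the plane meets the free surface. Vertical depth h = y·sinθ with sinθ = 0.952129.
The centroid of a semicircle lies 4r/(3π) = 0.683305 m from the diameter, here below the top edge, so y_c = 7.06 + 0.683305 = 7.7433 m and h_c = 7.7433 × 0.952129 = 7.37262 m.
A = πr²/2 = π × 1.61²/2 = 4.07166 m².
Resultant F = γ·h_c·A = 9.81 × 7.37262 × 4.07166 = 294.484 kN.
I_c = (π/8 − 8/(9π))·r⁴ = 0.109757 × 1.61⁴ = 0.737455 m⁴.
Centre of pressure: y_p = y_c + I_c/(y_c·A) = 7.7433 + 0.737455/(7.7433 × 4.07166) = 7.7433 + 0.0233904 = 7.76669 m along the plane.
Vertically, h_p = y_p·sinθ = 7.76669 × 0.952129 = 7.39489 m.

h_p = 7.395 m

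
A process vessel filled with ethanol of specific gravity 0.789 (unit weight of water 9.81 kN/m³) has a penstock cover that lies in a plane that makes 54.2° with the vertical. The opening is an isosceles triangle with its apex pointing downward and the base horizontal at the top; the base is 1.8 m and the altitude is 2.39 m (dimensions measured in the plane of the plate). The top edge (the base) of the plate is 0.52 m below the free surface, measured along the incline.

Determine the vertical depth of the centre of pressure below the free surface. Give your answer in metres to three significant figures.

γ = 0.789 × 9.81 = 7.74009 kN/m³.
The plate makes 54.2° with the vertical, i.e. θ = 90° − 54.2° = 35.8° to the horizontal. Measuring y along the incline from the free-surface line, vertical depth h = y·sinθ with sinθ = 0.584958.
With the apex down, the centroid sits h/3 = 2.39/3 = 0.796667 m below the base (the top edge), so y_c = 0.52 + 0.796667 = 1.31667 m and h_c = 1.31667 × 0.584958 = 0.770197 m.
A = ½ × 1.8 × 2.39 = 2.151 m².
Resultant F = γ·h_c·A = 7.74009 × 0.770197 × 2.151 = 12.823 kN.
I_c = b·h³/36 = 1.8 × 2.39³/36 = 0.682596 m⁴.
Centre of pressure: y_p = y_c + I_c/(y_c·A) = 1.31667 + 0.682596/(1.31667 × 2.151) = 1.31667 + 0.241016 = 1.55769 m along the plane.
Vertically, h_p = y_p·sinθ = 1.55769 × 0.584958 = 0.911183 m.

h_p = 0.911 m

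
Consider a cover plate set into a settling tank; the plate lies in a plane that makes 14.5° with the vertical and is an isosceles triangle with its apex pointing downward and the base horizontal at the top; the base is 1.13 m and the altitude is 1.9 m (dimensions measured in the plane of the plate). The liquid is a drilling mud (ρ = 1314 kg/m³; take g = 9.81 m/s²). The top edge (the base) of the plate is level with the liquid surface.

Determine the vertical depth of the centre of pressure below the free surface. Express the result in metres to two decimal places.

γ = ρg = 1314 × 9.81 / 1000 = 12.89034 kN/m³.
The plate makes 14.5° with the vertical, i.e. θ = 90° − 14.5° = 75.5° to the horizontal. Measuring y along the incline from the free-surface line, vertical depth h = y·sinθ with sinθ = 0.968148.
With the apex down, the centroid sits h/3 = 1.9/3 = 0.633333 m below the base (the top edge), so y_c = 0.633333 m and h_c = 0.633333 × 0.968148 = 0.61316 m.
A = ½ × 1.13 × 1.9 = 1.0735 m².
Resultant F = γ·h_c·A = 12.89034 × 0.61316 × 1.0735 = 8.48477 kN.
I_c = b·h³/36 = 1.13 × 1.9³/36 = 0.215296 m⁴.
Centre of pressure: y_p = y_c + I_c/(y_c·A) = 0.633333 + 0.215296/(0.633333 × 1.0735) = 0.633333 + 0.316666 = 0.949999 m along the plane.
Vertically, h_p = y_p·sinθ = 0.949999 × 0.968148 = 0.91974 m.

h_p = 0.92 m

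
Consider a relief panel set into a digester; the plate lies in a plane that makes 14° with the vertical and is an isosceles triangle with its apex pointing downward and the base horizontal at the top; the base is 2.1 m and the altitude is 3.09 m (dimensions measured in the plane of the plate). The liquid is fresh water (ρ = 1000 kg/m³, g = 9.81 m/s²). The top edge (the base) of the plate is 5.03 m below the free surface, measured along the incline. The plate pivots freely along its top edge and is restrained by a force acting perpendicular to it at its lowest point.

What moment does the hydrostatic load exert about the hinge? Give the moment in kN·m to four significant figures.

γ = ρg = 1000 × 9.81 = 9810 N/m³ = 9.81 kN/m³.
The plate makes 14° with the vertical, i.e. θ = 90° − 14° = 76° to the horizontal. Measuring y along the incline from the free-surface line, vertical depth h = y·sinθ with sinθ = 0.970296.
With the apex down, the centroid sits h/3 = 3.09/3 = 1.03 m below the base (the top edge), so y_c = 5.03 + 1.03 = 6.06 m and h_c = 6.06 × 0.970296 = 5.87999 m.
A = ½ × 2.1 × 3.09 = 3.2445 m².
Resultant F = γ·h_c·A = 9.81 × 5.87999 × 3.2445 = 187.152 kN.
I_c = b·h³/36 = 2.1 × 3.09³/36 = 1.72105 m⁴.
Centre of pressure: y_p = y_c + I_c/(y_c·A) = 6.06 + 1.72105/(6.06 × 3.2445) = 6.06 + 0.0875333 = 6.14753 m along the plane.
The resultant acts 1.03 + 0.0875333 = 1.11753 m (along the plate) below the hinge at the top edge, so the moment about the hinge is M = F × 1.11753 = 187.152 × 1.11753 = 209.148 kN·m.

M ≈ 209.1 kN·m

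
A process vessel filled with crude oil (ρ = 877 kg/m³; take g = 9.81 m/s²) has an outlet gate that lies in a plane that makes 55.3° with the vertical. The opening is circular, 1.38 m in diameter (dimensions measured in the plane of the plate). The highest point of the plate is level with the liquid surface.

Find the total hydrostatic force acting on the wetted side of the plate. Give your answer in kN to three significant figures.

F ≈ 5.05 kN

γ = ρg = 877 × 9.81 / 1000 = 8.60337 kN/m³.
The plate makes 55.3° with the vertical, i.e. θ = 90° − 55.3° = 34.7° to the horizontal. Measuring y along the incline from the free-surface line, vertical depth h = y·sinθ with sinθ = 0.569280.
The centroid is at the centre, 0.69 m below the top of the plate, so y_c = 0.69 m and h_c = 0.69 × 0.569280 = 0.392803 m.
A = π(0.69)² = 1.49571 m².
Resultant F = γ·h_c·A = 8.60337 × 0.392803 × 1.49571 = 5.05465 kN.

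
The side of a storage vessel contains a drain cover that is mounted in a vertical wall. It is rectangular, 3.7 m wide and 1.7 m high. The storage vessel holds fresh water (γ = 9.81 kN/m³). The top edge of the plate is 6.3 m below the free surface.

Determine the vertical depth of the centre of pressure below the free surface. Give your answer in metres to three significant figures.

γ = 9.81 kN/m³.
The centroid lies 1.7/2 = 0.85 m below the top edge, so the centroid depth is h_c = 6.3 + 0.85 = 7.15 m.
A = 3.7 × 1.7 = 6.29 m².
Resultant F = γ·h_c·A = 9.81 × 7.15 × 6.29 = 441.19 kN.
I_c = b·h³/12 = 3.7 × 1.7³/12 = 1.51484 m⁴.
Centre of pressure: y_p = y_c + I_c/(y_c·A) = 7.15 + 1.51484/(7.15 × 6.29) = 7.15 + 0.0336829 = 7.18368 m along the plane.

h_p = 7.18 m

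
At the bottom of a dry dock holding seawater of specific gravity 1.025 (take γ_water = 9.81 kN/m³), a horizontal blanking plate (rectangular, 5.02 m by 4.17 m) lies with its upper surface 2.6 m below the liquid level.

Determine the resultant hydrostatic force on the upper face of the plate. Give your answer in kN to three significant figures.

γ = 1.025 × 9.81 = 10.05525 kN/m³.
The plate is horizontal, so pressure is uniform at p = γ·h = 10.05525 × 2.6 = 26.1436 kN/m².
A = 5.02 × 4.17 = 20.9334 m².
F = p·A = 26.1436 × 20.9334 = 547.274 kN.

F ≈ 547 kN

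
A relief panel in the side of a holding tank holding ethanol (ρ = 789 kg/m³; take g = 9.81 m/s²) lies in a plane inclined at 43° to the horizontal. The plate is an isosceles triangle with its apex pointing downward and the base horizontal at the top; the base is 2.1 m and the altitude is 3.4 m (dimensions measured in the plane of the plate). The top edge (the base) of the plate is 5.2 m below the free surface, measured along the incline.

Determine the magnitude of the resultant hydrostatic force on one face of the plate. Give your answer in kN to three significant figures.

F ≈ 119 kN

γ = ρg = 789 × 9.81 / 1000 = 7.74009 kN/m³.
Let θ = 43° be the plate's angle to the horizontal; measure y along the incline from where the plane meets the free surface. Vertical depth h = y·sinθ with sinθ = 0.681998.
With the apex down, the centroid sits h/3 = 3.4/3 = 1.13333 m below the base (the top edge), so y_c = 5.2 + 1.13333 = 6.33333 m and h_c = 6.33333 × 0.681998 = 4.31932 m.
A = ½ × 2.1 × 3.4 = 3.57 m².
Resultant F = γ·h_c·A = 7.74009 × 4.31932 × 3.57 = 119.352 kN.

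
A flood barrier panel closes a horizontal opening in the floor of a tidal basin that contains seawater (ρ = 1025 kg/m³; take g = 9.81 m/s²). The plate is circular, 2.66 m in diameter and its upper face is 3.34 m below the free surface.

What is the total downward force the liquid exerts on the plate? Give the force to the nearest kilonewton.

γ = ρg = 1025 × 9.81 / 1000 = 10.05525 kN/m³.
The plate is horizontal, so pressure is uniform at p = γ·h = 10.05525 × 3.34 = 33.5845 kN/m².
A = π(1.33)² = 5.55716 m².
F = p·A = 33.5845 × 5.55716 = 186.634 kN.

F ≈ 187 kN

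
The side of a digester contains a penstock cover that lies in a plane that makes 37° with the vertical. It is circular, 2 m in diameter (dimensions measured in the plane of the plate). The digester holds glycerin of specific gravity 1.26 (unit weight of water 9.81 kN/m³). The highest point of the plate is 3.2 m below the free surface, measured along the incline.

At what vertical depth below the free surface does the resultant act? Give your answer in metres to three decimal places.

γ = 1.26 × 9.81 = 12.3606 kN/m³.
The plate makes 37° with the vertical, i.e. θ = 90° − 37° = 53° to the horizontal. Measuring y along the incline from the free-surface line, vertical depth h = y·sinθ with sinθ = 0.798636.
The centroid is at the centre, 1 m below the top of the plate, so y_c = 3.2 + 1 = 4.2 m and h_c = 4.2 × 0.798636 = 3.35427 m.
A = π(1)² = 3.14159 m².
Resultant F = γ·h_c·A = 12.3606 × 3.35427 × 3.14159 = 130.253 kN.
I_c = πr⁴/4 = π × 1⁴/4 = 0.785398 m⁴.
Centre of pressure: y_p = y_c + I_c/(y_c·A) = 4.2 + 0.785398/(4.2 × 3.14159) = 4.2 + 0.0595238 = 4.25952 m along the plane.
Vertically, h_p = y_p·sinθ = 4.25952 × 0.798636 = 3.40181 m.

h_p = 3.402 m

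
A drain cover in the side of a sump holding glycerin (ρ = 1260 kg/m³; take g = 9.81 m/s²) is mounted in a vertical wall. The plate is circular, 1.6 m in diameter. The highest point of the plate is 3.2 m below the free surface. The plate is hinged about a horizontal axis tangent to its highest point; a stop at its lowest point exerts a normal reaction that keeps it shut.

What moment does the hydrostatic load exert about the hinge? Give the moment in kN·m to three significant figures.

γ = ρg = 1260 × 9.81 / 1000 = 12.3606 kN/m³.
The centroid is at the centre, 0.8 m below the top of the plate, so the centroid depth is h_c = 3.2 + 0.8 = 4 m.
A = π(0.8)² = 2.01062 m².
Resultant F = γ·h_c·A = 12.3606 × 4 × 2.01062 = 99.4099 kN.
I_c = πr⁴/4 = π × 0.8⁴/4 = 0.321699 m⁴.
Centre of pressure: y_p = y_c + I_c/(y_c·A) = 4 + 0.321699/(4 × 2.01062) = 4 + 0.04 = 4.04 m along the plane.
The resultant acts 0.8 + 0.04 = 0.84 m (along the plate) below the hinge at the top edge, so the moment about the hinge is M = F × 0.84 = 99.4099 × 0.84 = 83.5043 kN·m.

M ≈ 83.5 kN·m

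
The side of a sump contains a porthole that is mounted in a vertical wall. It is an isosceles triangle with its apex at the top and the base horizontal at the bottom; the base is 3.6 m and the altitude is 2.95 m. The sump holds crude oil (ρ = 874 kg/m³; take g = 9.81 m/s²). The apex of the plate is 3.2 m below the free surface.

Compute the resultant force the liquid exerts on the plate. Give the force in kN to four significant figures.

γ = ρg = 874 × 9.81 / 1000 = 8.57394 kN/m³.
With the apex up, the centroid sits 2h/3 = 2 × 2.95/3 = 1.96667 m below the apex, so the centroid depth is h_c = 3.2 + 1.96667 = 5.16667 m.
A = ½ × 3.6 × 2.95 = 5.31 m².
Resultant F = γ·h_c·A = 8.57394 × 5.16667 × 5.31 = 235.226 kN.

F ≈ 235.2 kN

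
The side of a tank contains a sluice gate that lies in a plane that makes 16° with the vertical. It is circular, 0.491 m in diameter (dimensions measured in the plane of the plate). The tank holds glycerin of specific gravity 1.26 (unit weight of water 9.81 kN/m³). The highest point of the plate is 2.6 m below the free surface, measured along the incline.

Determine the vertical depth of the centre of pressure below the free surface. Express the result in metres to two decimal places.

γ = 1.26 × 9.81 = 12.3606 kN/m³.
The plate makes 16° with the vertical, i.e. θ = 90° − 16° = 74° to the horizontal. Measuring y along the incline from the free-surface line, vertical depth h = y·sinθ with sinθ = 0.961262.
The centroid is at the centre, 0.2455 m below the top of the plate, so y_c = 2.6 + 0.2455 = 2.8455 m and h_c = 2.8455 × 0.961262 = 2.73527 m.
A = π(0.2455)² = 0.189345 m².
Resultant F = γ·h_c·A = 12.3606 × 2.73527 × 0.189345 = 6.40167 kN.
I_c = πr⁴/4 = π × 0.2455⁴/4 = 0.00285296 m⁴.
Centre of pressure: y_p = y_c + I_c/(y_c·A) = 2.8455 + 0.00285296/(2.8455 × 0.189345) = 2.8455 + 0.00529521 = 2.8508 m along the plane.
Vertically, h_p = y_p·sinθ = 2.8508 × 0.961262 = 2.74037 m.

h_p = 2.74 m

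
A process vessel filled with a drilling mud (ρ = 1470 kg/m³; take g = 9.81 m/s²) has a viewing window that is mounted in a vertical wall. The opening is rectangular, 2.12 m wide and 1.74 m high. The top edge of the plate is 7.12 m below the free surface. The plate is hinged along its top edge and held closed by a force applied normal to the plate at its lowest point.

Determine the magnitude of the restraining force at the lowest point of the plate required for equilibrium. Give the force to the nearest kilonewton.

P ≈ 220 kN

γ = ρg = 1470 × 9.81 / 1000 = 14.4207 kN/m³.
The centroid lies 1.74/2 = 0.87 m below the top edge, so the centroid depth is h_c = 7.12 + 0.87 = 7.99 m.
A = 2.12 × 1.74 = 3.6888 m².
Resultant F = γ·h_c·A = 14.4207 × 7.99 × 3.6888 = 425.029 kN.
I_c = b·h³/12 = 2.12 × 1.74³/12 = 0.930684 m⁴.
Centre of pressure: y_p = y_c + I_c/(y_c·A) = 7.99 + 0.930684/(7.99 × 3.6888) = 7.99 + 0.031577 = 8.02158 m along the plane.
The resultant acts 0.87 + 0.031577 = 0.901577 m (along the plate) below the hinge at the top edge, so the moment about the hinge is M = F × 0.901577 = 425.029 × 0.901577 = 383.196 kN·m.
A normal force at the bottom, 1.74 m from the hinge, must supply this moment: P = 383.196/1.74 = 220.228 kN.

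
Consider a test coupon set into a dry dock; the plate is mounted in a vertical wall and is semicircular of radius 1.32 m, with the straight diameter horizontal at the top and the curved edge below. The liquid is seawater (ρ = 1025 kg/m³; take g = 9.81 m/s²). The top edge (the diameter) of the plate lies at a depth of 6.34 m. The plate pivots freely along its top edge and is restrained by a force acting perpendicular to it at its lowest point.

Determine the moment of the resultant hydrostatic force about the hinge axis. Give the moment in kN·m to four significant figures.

γ = ρg = 1025 × 9.81 / 1000 = 10.05525 kN/m³.
The centroid of a semicircle lies 4r/(3π) = 0.560225 m from the diameter, here below the top edge, so the centroid depth is h_c = 6.34 + 0.560225 = 6.90022 m.
A = πr²/2 = π × 1.32²/2 = 2.73696 m².
Resultant F = γ·h_c·A = 10.05525 × 6.90022 × 2.73696 = 189.9 kN.
I_c = (π/8 − 8/(9π))·r⁴ = 0.109757 × 1.32⁴ = 0.333218 m⁴.
Centre of pressure: y_p = y_c + I_c/(y_c·A) = 6.90022 + 0.333218/(6.90022 × 2.73696) = 6.90022 + 0.017644 = 6.91786 m along the plane.
The resultant acts 0.560225 + 0.017644 = 0.577869 m (along the plate) below the hinge at the top edge, so the moment about the hinge is M = F × 0.577869 = 189.9 × 0.577869 = 109.737 kN·m.

M ≈ 109.7 kN·m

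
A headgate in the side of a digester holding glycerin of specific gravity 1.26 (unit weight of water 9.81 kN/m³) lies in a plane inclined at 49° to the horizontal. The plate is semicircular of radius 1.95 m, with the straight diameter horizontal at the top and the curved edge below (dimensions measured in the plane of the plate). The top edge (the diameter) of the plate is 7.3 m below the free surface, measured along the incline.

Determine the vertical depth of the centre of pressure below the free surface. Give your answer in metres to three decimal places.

γ = 1.26 × 9.81 = 12.3606 kN/m³.
Let θ = 49° be the plate's angle to the horizontal; measure y along the incline from where the plane meets the free surface. Vertical depth h = y·sinθ with sinθ = 0.754710.
The centroid of a semicircle lies 4r/(3π) = 0.827606 m from the diameter, here below the top edge, so y_c = 7.3 + 0.827606 = 8.12761 m and h_c = 8.12761 × 0.754710 = 6.13399 m.
A = πr²/2 = π × 1.95²/2 = 5.97295 m².
Resultant F = γ·h_c·A = 12.3606 × 6.13399 × 5.97295 = 452.868 kN.
I_c = (π/8 − 8/(9π))·r⁴ = 0.109757 × 1.95⁴ = 1.58698 m⁴.
Centre of pressure: y_p = y_c + I_c/(y_c·A) = 8.12761 + 1.58698/(8.12761 × 5.97295) = 8.12761 + 0.0326904 = 8.1603 m along the plane.
Vertically, h_p = y_p·sinθ = 8.1603 × 0.754710 = 6.15866 m.

h_p = 6.159 m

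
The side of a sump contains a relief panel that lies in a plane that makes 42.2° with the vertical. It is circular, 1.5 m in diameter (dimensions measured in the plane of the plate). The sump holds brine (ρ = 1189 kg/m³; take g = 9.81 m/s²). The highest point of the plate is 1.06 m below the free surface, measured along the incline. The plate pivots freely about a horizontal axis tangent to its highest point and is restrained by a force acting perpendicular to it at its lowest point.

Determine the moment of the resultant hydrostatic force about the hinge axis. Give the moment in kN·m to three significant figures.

M ≈ 22.9 kN·m

γ = ρg = 1189 × 9.81 / 1000 = 11.66409 kN/m³.
The plate makes 42.2° with the vertical, i.e. θ = 90° − 42.2° = 47.8° to the horizontal. Measuring y along the incline from the free-surface line, vertical depth h = y·sinθ with sinθ = 0.740805.
The centroid is at the centre, 0.75 m below the top of the plate, so y_c = 1.06 + 0.75 = 1.81 m and h_c = 1.81 × 0.740805 = 1.34086 m.
A = π(0.75)² = 1.76715 m².
Resultant F = γ·h_c·A = 11.66409 × 1.34086 × 1.76715 = 27.6381 kN.
I_c = πr⁴/4 = π × 0.75⁴/4 = 0.248505 m⁴.
Centre of pressure: y_p = y_c + I_c/(y_c·A) = 1.81 + 0.248505/(1.81 × 1.76715) = 1.81 + 0.0776932 = 1.88769 m along the plane.
The resultant acts 0.75 + 0.0776932 = 0.827693 m (along the plate) below the hinge at the top edge, so the moment about the hinge is M = F × 0.827693 = 27.6381 × 0.827693 = 22.8759 kN·m.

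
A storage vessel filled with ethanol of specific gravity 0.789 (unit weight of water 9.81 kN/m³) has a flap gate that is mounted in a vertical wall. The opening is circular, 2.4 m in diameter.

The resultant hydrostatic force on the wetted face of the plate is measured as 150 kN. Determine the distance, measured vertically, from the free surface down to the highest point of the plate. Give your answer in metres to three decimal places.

d_top ≈ 3.084 m

γ = 0.789 × 9.81 = 7.74009 kN/m³.
A = π(1.2)² = 4.52389 m².
From F = γ·h_c·A, the centroid depth is h_c = 150/(7.74009 × 4.52389) = 4.28384 m.
The centroid is at the centre, 1.2 m below the top of the plate, so the highest point sits at h_top = 4.28384 − 1.2 = 3.08384 m below the surface.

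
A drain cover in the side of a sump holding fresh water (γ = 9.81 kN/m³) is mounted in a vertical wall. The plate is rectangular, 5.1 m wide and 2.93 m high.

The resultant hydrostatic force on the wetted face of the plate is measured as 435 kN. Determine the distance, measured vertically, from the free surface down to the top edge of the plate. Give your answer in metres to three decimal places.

d_top ≈ 1.502 m

γ = 9.81 kN/m³.
A = 5.1 × 2.93 = 14.943 m².
From F = γ·h_c·A, the centroid depth is h_c = 435/(9.81 × 14.943) = 2.96744 m.
The centroid lies 2.93/2 = 1.465 m below the top edge, so the top edge sits at h_top = 2.96744 − 1.465 = 1.50244 m below the surface.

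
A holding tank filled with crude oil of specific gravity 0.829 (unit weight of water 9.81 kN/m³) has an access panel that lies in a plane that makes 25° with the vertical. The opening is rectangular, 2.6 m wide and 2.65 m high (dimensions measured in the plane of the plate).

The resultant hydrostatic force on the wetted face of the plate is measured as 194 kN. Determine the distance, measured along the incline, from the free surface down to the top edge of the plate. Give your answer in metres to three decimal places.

y_top ≈ 2.495 m

γ = 0.829 × 9.81 = 8.13249 kN/m³.
A = 2.6 × 2.65 = 6.89 m².
From F = γ·h_c·A, the centroid depth is h_c = 194/(8.13249 × 6.89) = 3.46225 m.
The plate makes 25° with the vertical, i.e. θ = 90° − 25° = 65° to the horizontal. Measuring y along the incline from the free-surface line, vertical depth h = y·sinθ with sinθ = 0.906308.
Along the incline, y_c = h_c/sinθ = 3.46225/0.906308 = 3.82017 m.
The centroid lies 2.65/2 = 1.325 m below the top edge, so the top edge sits at y_top = 3.82017 − 1.325 = 2.49517 m along the incline.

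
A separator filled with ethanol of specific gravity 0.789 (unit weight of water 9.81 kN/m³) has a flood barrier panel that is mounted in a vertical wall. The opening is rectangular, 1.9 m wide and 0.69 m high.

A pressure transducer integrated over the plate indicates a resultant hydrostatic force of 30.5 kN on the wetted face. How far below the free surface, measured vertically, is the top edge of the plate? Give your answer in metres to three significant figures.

γ = 0.789 × 9.81 = 7.74009 kN/m³.
A = 1.9 × 0.69 = 1.311 m².
From F = γ·h_c·A, the centroid depth is h_c = 30.5/(7.74009 × 1.311) = 3.00574 m.
The centroid lies 0.69/2 = 0.345 m below the top edge, so the top edge sits at h_top = 3.00574 − 0.345 = 2.66074 m below the surface.

d_top ≈ 2.66 m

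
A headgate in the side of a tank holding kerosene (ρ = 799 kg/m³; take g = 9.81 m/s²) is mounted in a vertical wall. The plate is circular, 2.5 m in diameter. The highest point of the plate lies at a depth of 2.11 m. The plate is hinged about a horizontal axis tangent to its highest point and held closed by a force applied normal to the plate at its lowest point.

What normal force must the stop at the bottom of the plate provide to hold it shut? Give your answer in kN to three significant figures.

γ = ρg = 799 × 9.81 / 1000 = 7.83819 kN/m³.
The centroid is at the centre, 1.25 m below the top of the plate, so the centroid depth is h_c = 2.11 + 1.25 = 3.36 m.
A = π(1.25)² = 4.90874 m².
Resultant F = γ·h_c·A = 7.83819 × 3.36 × 4.90874 = 129.278 kN.
I_c = πr⁴/4 = π × 1.25⁴/4 = 1.91748 m⁴.
Centre of pressure: y_p = y_c + I_c/(y_c·A) = 3.36 + 1.91748/(3.36 × 4.90874) = 3.36 + 0.116258 = 3.47626 m along the plane.
The resultant acts 1.25 + 0.116258 = 1.36626 m (along the plate) below the hinge at the top edge, so the moment about the hinge is M = F × 1.36626 = 129.278 × 1.36626 = 176.627 kN·m.
A normal force at the bottom, 2.5 m from the hinge, must supply this moment: P = 176.627/2.5 = 70.6508 kN.

P ≈ 70.7 kN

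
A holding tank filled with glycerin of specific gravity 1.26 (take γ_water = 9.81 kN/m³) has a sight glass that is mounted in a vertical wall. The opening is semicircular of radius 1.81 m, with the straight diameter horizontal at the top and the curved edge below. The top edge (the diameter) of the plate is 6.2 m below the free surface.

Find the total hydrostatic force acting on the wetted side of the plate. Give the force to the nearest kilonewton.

F ≈ 443 kN

γ = 1.26 × 9.81 = 12.3606 kN/m³.
The centroid of a semicircle lies 4r/(3π) = 0.768188 m from the diameter, here below the top edge, so the centroid depth is h_c = 6.2 + 0.768188 = 6.96819 m.
A = πr²/2 = π × 1.81²/2 = 5.14609 m².
Resultant F = γ·h_c·A = 12.3606 × 6.96819 × 5.14609 = 443.238 kN.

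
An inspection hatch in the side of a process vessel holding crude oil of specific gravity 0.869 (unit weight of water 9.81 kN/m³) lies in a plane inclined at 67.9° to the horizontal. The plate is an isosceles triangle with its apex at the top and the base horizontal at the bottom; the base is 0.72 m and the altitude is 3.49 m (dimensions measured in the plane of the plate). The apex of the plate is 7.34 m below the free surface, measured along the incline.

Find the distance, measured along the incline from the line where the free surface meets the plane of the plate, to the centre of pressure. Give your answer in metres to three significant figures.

y_p = 9.74 m

γ = 0.869 × 9.81 = 8.52489 kN/m³.
Let θ = 67.9° be the plate's angle to the horizontal; measure y along the incline from where the plane meets the free surface. Vertical depth h = y·sinθ with sinθ = 0.926529.
With the apex up, the centroid sits 2h/3 = 2 × 3.49/3 = 2.32667 m below the apex, so y_c = 7.34 + 2.32667 = 9.66667 m and h_c = 9.66667 × 0.926529 = 8.95645 m.
A = ½ × 0.72 × 3.49 = 1.2564 m².
Resultant F = γ·h_c·A = 8.52489 × 8.95645 × 1.2564 = 95.9296 kN.
I_c = b·h³/36 = 0.72 × 3.49³/36 = 0.850171 m⁴.
Centre of pressure: y_p = y_c + I_c/(y_c·A) = 9.66667 + 0.850171/(9.66667 × 1.2564) = 9.66667 + 0.0700006 = 9.73667 m along the plane.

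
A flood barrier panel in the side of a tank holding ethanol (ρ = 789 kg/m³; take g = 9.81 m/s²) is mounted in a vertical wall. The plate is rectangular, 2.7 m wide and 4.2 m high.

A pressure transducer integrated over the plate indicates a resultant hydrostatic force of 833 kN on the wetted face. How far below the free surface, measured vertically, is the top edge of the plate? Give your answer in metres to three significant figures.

d_top ≈ 7.39 m

γ = ρg = 789 × 9.81 / 1000 = 7.74009 kN/m³.
A = 2.7 × 4.2 = 11.34 m².
From F = γ·h_c·A, the centroid depth is h_c = 833/(7.74009 × 11.34) = 9.49043 m.
The centroid lies 4.2/2 = 2.1 m below the top edge, so the top edge sits at h_top = 9.49043 − 2.1 = 7.39043 m below the surface.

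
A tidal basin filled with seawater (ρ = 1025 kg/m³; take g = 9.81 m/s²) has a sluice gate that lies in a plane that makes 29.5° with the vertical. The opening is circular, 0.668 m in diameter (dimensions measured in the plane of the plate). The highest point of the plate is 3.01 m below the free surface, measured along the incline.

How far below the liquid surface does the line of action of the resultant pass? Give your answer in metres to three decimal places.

h_p = 2.918 m

γ = ρg = 1025 × 9.81 / 1000 = 10.05525 kN/m³.
The plate makes 29.5° with the vertical, i.e. θ = 90° − 29.5° = 60.5° to the horizontal. Measuring y along the incline from the free-surface line, vertical depth h = y·sinθ with sinθ = 0.870356.
The centroid is at the centre, 0.334 m below the top of the plate, so y_c = 3.01 + 0.334 = 3.344 m and h_c = 3.344 × 0.870356 = 2.91047 m.
A = π(0.334)² = 0.350464 m².
Resultant F = γ·h_c·A = 10.05525 × 2.91047 × 0.350464 = 10.2565 kN.
I_c = πr⁴/4 = π × 0.334⁴/4 = 0.00977408 m⁴.
Centre of pressure: y_p = y_c + I_c/(y_c·A) = 3.344 + 0.00977408/(3.344 × 0.350464) = 3.344 + 0.00834 = 3.35234 m along the plane.
Vertically, h_p = y_p·sinθ = 3.35234 × 0.870356 = 2.91773 m.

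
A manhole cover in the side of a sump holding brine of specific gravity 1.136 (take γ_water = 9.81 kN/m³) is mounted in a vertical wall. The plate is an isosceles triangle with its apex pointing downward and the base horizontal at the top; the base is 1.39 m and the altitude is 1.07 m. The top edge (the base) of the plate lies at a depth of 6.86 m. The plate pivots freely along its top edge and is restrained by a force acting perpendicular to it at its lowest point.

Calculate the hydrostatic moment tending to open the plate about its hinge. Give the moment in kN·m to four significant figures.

M ≈ 21.86 kN·m

γ = 1.136 × 9.81 = 11.14416 kN/m³.
With the apex down, the centroid sits h/3 = 1.07/3 = 0.356667 m below the base (the top edge), so the centroid depth is h_c = 6.86 + 0.356667 = 7.21667 m.
A = ½ × 1.39 × 1.07 = 0.74365 m².
Resultant F = γ·h_c·A = 11.14416 × 7.21667 × 0.74365 = 59.8071 kN.
I_c = b·h³/36 = 1.39 × 1.07³/36 = 0.0473003 m⁴.
Centre of pressure: y_p = y_c + I_c/(y_c·A) = 7.21667 + 0.0473003/(7.21667 × 0.74365) = 7.21667 + 0.0088137 = 7.22548 m along the plane.
The resultant acts 0.356667 + 0.0088137 = 0.365481 m (along the plate) below the hinge at the top edge, so the moment about the hinge is M = F × 0.365481 = 59.8071 × 0.365481 = 21.8584 kN·m.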